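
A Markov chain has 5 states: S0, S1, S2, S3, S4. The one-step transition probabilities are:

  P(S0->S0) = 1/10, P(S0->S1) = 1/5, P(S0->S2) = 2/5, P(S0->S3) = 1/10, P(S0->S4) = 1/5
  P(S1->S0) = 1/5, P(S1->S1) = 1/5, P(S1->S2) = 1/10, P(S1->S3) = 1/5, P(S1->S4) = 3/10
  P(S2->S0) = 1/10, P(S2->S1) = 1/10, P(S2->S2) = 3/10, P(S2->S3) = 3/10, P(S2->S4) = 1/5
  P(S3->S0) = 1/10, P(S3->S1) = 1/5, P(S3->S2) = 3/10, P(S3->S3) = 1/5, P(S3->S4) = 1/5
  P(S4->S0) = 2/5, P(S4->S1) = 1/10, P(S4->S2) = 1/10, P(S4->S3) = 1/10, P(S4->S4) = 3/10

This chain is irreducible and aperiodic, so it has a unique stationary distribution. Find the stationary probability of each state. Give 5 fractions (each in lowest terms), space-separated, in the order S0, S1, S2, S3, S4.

Answer: 833/4456 1355/8912 2143/8912 1617/8912 2131/8912

Derivation:
The stationary distribution satisfies pi = pi * P, i.e.:
  pi_S0 = 1/10*pi_S0 + 1/5*pi_S1 + 1/10*pi_S2 + 1/10*pi_S3 + 2/5*pi_S4
  pi_S1 = 1/5*pi_S0 + 1/5*pi_S1 + 1/10*pi_S2 + 1/5*pi_S3 + 1/10*pi_S4
  pi_S2 = 2/5*pi_S0 + 1/10*pi_S1 + 3/10*pi_S2 + 3/10*pi_S3 + 1/10*pi_S4
  pi_S3 = 1/10*pi_S0 + 1/5*pi_S1 + 3/10*pi_S2 + 1/5*pi_S3 + 1/10*pi_S4
  pi_S4 = 1/5*pi_S0 + 3/10*pi_S1 + 1/5*pi_S2 + 1/5*pi_S3 + 3/10*pi_S4
with normalization: pi_S0 + pi_S1 + pi_S2 + pi_S3 + pi_S4 = 1.

Using the first 4 balance equations plus normalization, the linear system A*pi = b is:
  [-9/10, 1/5, 1/10, 1/10, 2/5] . pi = 0
  [1/5, -4/5, 1/10, 1/5, 1/10] . pi = 0
  [2/5, 1/10, -7/10, 3/10, 1/10] . pi = 0
  [1/10, 1/5, 3/10, -4/5, 1/10] . pi = 0
  [1, 1, 1, 1, 1] . pi = 1

Solving yields:
  pi_S0 = 833/4456
  pi_S1 = 1355/8912
  pi_S2 = 2143/8912
  pi_S3 = 1617/8912
  pi_S4 = 2131/8912

Verification (pi * P):
  833/4456*1/10 + 1355/8912*1/5 + 2143/8912*1/10 + 1617/8912*1/10 + 2131/8912*2/5 = 833/4456 = pi_S0  (ok)
  833/4456*1/5 + 1355/8912*1/5 + 2143/8912*1/10 + 1617/8912*1/5 + 2131/8912*1/10 = 1355/8912 = pi_S1  (ok)
  833/4456*2/5 + 1355/8912*1/10 + 2143/8912*3/10 + 1617/8912*3/10 + 2131/8912*1/10 = 2143/8912 = pi_S2  (ok)
  833/4456*1/10 + 1355/8912*1/5 + 2143/8912*3/10 + 1617/8912*1/5 + 2131/8912*1/10 = 1617/8912 = pi_S3  (ok)
  833/4456*1/5 + 1355/8912*3/10 + 2143/8912*1/5 + 1617/8912*1/5 + 2131/8912*3/10 = 2131/8912 = pi_S4  (ok)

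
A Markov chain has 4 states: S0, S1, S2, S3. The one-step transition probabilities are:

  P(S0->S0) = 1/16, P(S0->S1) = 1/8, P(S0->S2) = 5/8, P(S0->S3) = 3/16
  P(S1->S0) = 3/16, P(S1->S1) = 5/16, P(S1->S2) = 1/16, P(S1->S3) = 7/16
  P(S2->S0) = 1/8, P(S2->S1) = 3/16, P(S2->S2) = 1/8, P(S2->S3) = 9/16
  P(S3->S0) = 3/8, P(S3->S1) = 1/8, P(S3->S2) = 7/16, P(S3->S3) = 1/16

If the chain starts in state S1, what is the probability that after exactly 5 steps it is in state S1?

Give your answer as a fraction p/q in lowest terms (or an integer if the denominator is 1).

Answer: 1455/8192

Derivation:
Computing P^5 by repeated multiplication:
P^1 =
  S0: [1/16, 1/8, 5/8, 3/16]
  S1: [3/16, 5/16, 1/16, 7/16]
  S2: [1/8, 3/16, 1/8, 9/16]
  S3: [3/8, 1/8, 7/16, 1/16]
P^2 =
  S0: [45/256, 3/16, 53/256, 55/128]
  S1: [31/128, 3/16, 43/128, 15/64]
  S2: [69/256, 43/256, 45/128, 27/128]
  S3: [1/8, 45/256, 83/256, 3/8]
P^3 =
  S0: [955/4096, 709/4096, 687/2048, 529/2048]
  S1: [369/2048, 371/2048, 315/1024, 339/1024]
  S2: [351/2048, 731/4096, 1291/4096, 343/1024]
  S3: [909/4096, 365/2048, 1203/4096, 627/2048]
P^4 =
  S0: [6089/32768, 11693/65536, 20413/65536, 5313/16384]
  S1: [3405/16384, 5839/32768, 10067/32768, 2513/8192]
  S2: [13709/65536, 2919/16384, 19937/65536, 10107/32768]
  S3: [13029/65536, 11585/65536, 5251/16384, 9959/32768]
P^5 =
  S0: [215595/1048576, 46641/262144, 323063/1048576, 161677/524288]
  S1: [104773/524288, 1455/8192, 164437/524288, 80979/262144]
  S2: [209895/1048576, 186037/1048576, 165069/524288, 161253/524288]
  S3: [52325/262144, 186831/1048576, 323309/1048576, 20571/65536]

(P^5)[S1 -> S1] = 1455/8192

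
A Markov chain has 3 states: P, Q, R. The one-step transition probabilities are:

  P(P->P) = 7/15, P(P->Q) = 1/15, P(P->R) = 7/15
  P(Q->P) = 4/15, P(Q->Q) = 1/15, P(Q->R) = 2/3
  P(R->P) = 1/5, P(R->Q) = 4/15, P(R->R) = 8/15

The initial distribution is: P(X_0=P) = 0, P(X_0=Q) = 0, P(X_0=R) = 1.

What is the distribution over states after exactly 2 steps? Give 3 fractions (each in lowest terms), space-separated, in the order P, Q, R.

Answer: 61/225 13/75 5/9

Derivation:
Propagating the distribution step by step (d_{t+1} = d_t * P):
d_0 = (P=0, Q=0, R=1)
  d_1[P] = 0*7/15 + 0*4/15 + 1*1/5 = 1/5
  d_1[Q] = 0*1/15 + 0*1/15 + 1*4/15 = 4/15
  d_1[R] = 0*7/15 + 0*2/3 + 1*8/15 = 8/15
d_1 = (P=1/5, Q=4/15, R=8/15)
  d_2[P] = 1/5*7/15 + 4/15*4/15 + 8/15*1/5 = 61/225
  d_2[Q] = 1/5*1/15 + 4/15*1/15 + 8/15*4/15 = 13/75
  d_2[R] = 1/5*7/15 + 4/15*2/3 + 8/15*8/15 = 5/9
d_2 = (P=61/225, Q=13/75, R=5/9)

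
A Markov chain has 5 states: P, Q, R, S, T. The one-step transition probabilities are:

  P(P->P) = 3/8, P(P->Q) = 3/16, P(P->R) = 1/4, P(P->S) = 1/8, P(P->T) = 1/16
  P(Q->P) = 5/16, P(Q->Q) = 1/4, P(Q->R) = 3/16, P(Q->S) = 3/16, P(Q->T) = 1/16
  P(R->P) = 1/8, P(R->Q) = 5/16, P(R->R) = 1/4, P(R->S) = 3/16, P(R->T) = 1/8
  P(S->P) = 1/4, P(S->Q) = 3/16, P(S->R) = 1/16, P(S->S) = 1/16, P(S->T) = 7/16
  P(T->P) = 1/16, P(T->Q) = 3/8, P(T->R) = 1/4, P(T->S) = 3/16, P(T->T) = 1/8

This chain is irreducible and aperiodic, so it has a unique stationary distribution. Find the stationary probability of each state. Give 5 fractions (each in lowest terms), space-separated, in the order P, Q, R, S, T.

The stationary distribution satisfies pi = pi * P, i.e.:
  pi_P = 3/8*pi_P + 5/16*pi_Q + 1/8*pi_R + 1/4*pi_S + 1/16*pi_T
  pi_Q = 3/16*pi_P + 1/4*pi_Q + 5/16*pi_R + 3/16*pi_S + 3/8*pi_T
  pi_R = 1/4*pi_P + 3/16*pi_Q + 1/4*pi_R + 1/16*pi_S + 1/4*pi_T
  pi_S = 1/8*pi_P + 3/16*pi_Q + 3/16*pi_R + 1/16*pi_S + 3/16*pi_T
  pi_T = 1/16*pi_P + 1/16*pi_Q + 1/8*pi_R + 7/16*pi_S + 1/8*pi_T
with normalization: pi_P + pi_Q + pi_R + pi_S + pi_T = 1.

Using the first 4 balance equations plus normalization, the linear system A*pi = b is:
  [-5/8, 5/16, 1/8, 1/4, 1/16] . pi = 0
  [3/16, -3/4, 5/16, 3/16, 3/8] . pi = 0
  [1/4, 3/16, -3/4, 1/16, 1/4] . pi = 0
  [1/8, 3/16, 3/16, -15/16, 3/16] . pi = 0
  [1, 1, 1, 1, 1] . pi = 1

Solving yields:
  pi_P = 118/483
  pi_Q = 247/966
  pi_R = 85/414
  pi_S = 1331/8694
  pi_T = 1231/8694

Verification (pi * P):
  118/483*3/8 + 247/966*5/16 + 85/414*1/8 + 1331/8694*1/4 + 1231/8694*1/16 = 118/483 = pi_P  (ok)
  118/483*3/16 + 247/966*1/4 + 85/414*5/16 + 1331/8694*3/16 + 1231/8694*3/8 = 247/966 = pi_Q  (ok)
  118/483*1/4 + 247/966*3/16 + 85/414*1/4 + 1331/8694*1/16 + 1231/8694*1/4 = 85/414 = pi_R  (ok)
  118/483*1/8 + 247/966*3/16 + 85/414*3/16 + 1331/8694*1/16 + 1231/8694*3/16 = 1331/8694 = pi_S  (ok)
  118/483*1/16 + 247/966*1/16 + 85/414*1/8 + 1331/8694*7/16 + 1231/8694*1/8 = 1231/8694 = pi_T  (ok)

Answer: 118/483 247/966 85/414 1331/8694 1231/8694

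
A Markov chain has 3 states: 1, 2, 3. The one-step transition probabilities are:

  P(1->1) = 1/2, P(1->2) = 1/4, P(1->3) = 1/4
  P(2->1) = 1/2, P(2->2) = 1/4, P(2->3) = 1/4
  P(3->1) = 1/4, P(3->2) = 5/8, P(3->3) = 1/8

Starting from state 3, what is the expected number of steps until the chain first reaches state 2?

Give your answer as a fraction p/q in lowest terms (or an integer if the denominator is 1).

Let h_i = expected steps to first reach 2 from state i.
Boundary: h_2 = 0.
First-step equations for the other states:
  h_1 = 1 + 1/2*h_1 + 1/4*h_2 + 1/4*h_3
  h_3 = 1 + 1/4*h_1 + 5/8*h_2 + 1/8*h_3

Substituting h_2 = 0 and rearranging gives the linear system (I - Q) h = 1:
  [1/2, -1/4] . (h_1, h_3) = 1
  [-1/4, 7/8] . (h_1, h_3) = 1

Solving yields:
  h_1 = 3
  h_3 = 2

Starting state is 3, so the expected hitting time is h_3 = 2.

Answer: 2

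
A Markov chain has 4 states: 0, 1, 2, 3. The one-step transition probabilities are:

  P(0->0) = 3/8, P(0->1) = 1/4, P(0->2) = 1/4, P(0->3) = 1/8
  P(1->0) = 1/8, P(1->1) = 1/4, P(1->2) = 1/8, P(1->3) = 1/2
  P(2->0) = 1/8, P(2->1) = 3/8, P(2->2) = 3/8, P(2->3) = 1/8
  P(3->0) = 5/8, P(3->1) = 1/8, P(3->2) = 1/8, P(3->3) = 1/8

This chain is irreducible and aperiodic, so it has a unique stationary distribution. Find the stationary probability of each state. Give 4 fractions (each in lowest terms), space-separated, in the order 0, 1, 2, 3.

Answer: 5/16 1/4 7/32 7/32

Derivation:
The stationary distribution satisfies pi = pi * P, i.e.:
  pi_0 = 3/8*pi_0 + 1/8*pi_1 + 1/8*pi_2 + 5/8*pi_3
  pi_1 = 1/4*pi_0 + 1/4*pi_1 + 3/8*pi_2 + 1/8*pi_3
  pi_2 = 1/4*pi_0 + 1/8*pi_1 + 3/8*pi_2 + 1/8*pi_3
  pi_3 = 1/8*pi_0 + 1/2*pi_1 + 1/8*pi_2 + 1/8*pi_3
with normalization: pi_0 + pi_1 + pi_2 + pi_3 = 1.

Using the first 3 balance equations plus normalization, the linear system A*pi = b is:
  [-5/8, 1/8, 1/8, 5/8] . pi = 0
  [1/4, -3/4, 3/8, 1/8] . pi = 0
  [1/4, 1/8, -5/8, 1/8] . pi = 0
  [1, 1, 1, 1] . pi = 1

Solving yields:
  pi_0 = 5/16
  pi_1 = 1/4
  pi_2 = 7/32
  pi_3 = 7/32

Verification (pi * P):
  5/16*3/8 + 1/4*1/8 + 7/32*1/8 + 7/32*5/8 = 5/16 = pi_0  (ok)
  5/16*1/4 + 1/4*1/4 + 7/32*3/8 + 7/32*1/8 = 1/4 = pi_1  (ok)
  5/16*1/4 + 1/4*1/8 + 7/32*3/8 + 7/32*1/8 = 7/32 = pi_2  (ok)
  5/16*1/8 + 1/4*1/2 + 7/32*1/8 + 7/32*1/8 = 7/32 = pi_3  (ok)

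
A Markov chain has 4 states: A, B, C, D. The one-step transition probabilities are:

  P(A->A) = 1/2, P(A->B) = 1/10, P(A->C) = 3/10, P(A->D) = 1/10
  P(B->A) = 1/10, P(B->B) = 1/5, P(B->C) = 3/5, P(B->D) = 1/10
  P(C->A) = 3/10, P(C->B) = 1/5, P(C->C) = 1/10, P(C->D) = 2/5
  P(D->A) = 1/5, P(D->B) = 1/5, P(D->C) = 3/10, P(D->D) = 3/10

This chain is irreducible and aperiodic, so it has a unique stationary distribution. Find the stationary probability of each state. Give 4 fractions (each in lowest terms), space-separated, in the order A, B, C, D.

Answer: 84/277 47/277 81/277 65/277

Derivation:
The stationary distribution satisfies pi = pi * P, i.e.:
  pi_A = 1/2*pi_A + 1/10*pi_B + 3/10*pi_C + 1/5*pi_D
  pi_B = 1/10*pi_A + 1/5*pi_B + 1/5*pi_C + 1/5*pi_D
  pi_C = 3/10*pi_A + 3/5*pi_B + 1/10*pi_C + 3/10*pi_D
  pi_D = 1/10*pi_A + 1/10*pi_B + 2/5*pi_C + 3/10*pi_D
with normalization: pi_A + pi_B + pi_C + pi_D = 1.

Using the first 3 balance equations plus normalization, the linear system A*pi = b is:
  [-1/2, 1/10, 3/10, 1/5] . pi = 0
  [1/10, -4/5, 1/5, 1/5] . pi = 0
  [3/10, 3/5, -9/10, 3/10] . pi = 0
  [1, 1, 1, 1] . pi = 1

Solving yields:
  pi_A = 84/277
  pi_B = 47/277
  pi_C = 81/277
  pi_D = 65/277

Verification (pi * P):
  84/277*1/2 + 47/277*1/10 + 81/277*3/10 + 65/277*1/5 = 84/277 = pi_A  (ok)
  84/277*1/10 + 47/277*1/5 + 81/277*1/5 + 65/277*1/5 = 47/277 = pi_B  (ok)
  84/277*3/10 + 47/277*3/5 + 81/277*1/10 + 65/277*3/10 = 81/277 = pi_C  (ok)
  84/277*1/10 + 47/277*1/10 + 81/277*2/5 + 65/277*3/10 = 65/277 = pi_D  (ok)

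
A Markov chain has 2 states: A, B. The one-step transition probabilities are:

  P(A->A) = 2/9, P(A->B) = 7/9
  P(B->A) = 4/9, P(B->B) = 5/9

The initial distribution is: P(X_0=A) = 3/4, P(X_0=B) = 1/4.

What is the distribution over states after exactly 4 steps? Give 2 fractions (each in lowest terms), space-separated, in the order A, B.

Propagating the distribution step by step (d_{t+1} = d_t * P):
d_0 = (A=3/4, B=1/4)
  d_1[A] = 3/4*2/9 + 1/4*4/9 = 5/18
  d_1[B] = 3/4*7/9 + 1/4*5/9 = 13/18
d_1 = (A=5/18, B=13/18)
  d_2[A] = 5/18*2/9 + 13/18*4/9 = 31/81
  d_2[B] = 5/18*7/9 + 13/18*5/9 = 50/81
d_2 = (A=31/81, B=50/81)
  d_3[A] = 31/81*2/9 + 50/81*4/9 = 262/729
  d_3[B] = 31/81*7/9 + 50/81*5/9 = 467/729
d_3 = (A=262/729, B=467/729)
  d_4[A] = 262/729*2/9 + 467/729*4/9 = 2392/6561
  d_4[B] = 262/729*7/9 + 467/729*5/9 = 4169/6561
d_4 = (A=2392/6561, B=4169/6561)

Answer: 2392/6561 4169/6561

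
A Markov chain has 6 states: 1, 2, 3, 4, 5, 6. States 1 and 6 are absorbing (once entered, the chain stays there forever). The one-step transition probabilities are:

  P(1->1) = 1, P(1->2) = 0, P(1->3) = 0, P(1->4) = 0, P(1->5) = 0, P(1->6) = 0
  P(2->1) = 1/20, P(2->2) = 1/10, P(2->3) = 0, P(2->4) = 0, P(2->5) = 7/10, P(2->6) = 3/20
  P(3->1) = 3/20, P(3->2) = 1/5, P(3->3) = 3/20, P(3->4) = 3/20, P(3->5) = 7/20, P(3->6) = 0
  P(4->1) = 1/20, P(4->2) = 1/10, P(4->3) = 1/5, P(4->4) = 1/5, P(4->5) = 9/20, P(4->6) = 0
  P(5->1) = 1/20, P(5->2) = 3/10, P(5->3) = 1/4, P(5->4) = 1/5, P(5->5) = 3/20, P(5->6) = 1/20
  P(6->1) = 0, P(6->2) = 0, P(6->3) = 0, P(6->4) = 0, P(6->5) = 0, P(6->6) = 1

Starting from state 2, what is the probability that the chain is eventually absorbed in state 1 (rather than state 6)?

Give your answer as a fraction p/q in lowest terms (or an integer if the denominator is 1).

Answer: 11835/24478

Derivation:
Let a_i = P(absorbed in 1 | start in state i).
Boundary conditions: a_1 = 1, a_6 = 0.
For each transient state i, a_i = sum_j P(i->j) * a_j:
  a_2 = 1/20*a_1 + 1/10*a_2 + 0*a_3 + 0*a_4 + 7/10*a_5 + 3/20*a_6
  a_3 = 3/20*a_1 + 1/5*a_2 + 3/20*a_3 + 3/20*a_4 + 7/20*a_5 + 0*a_6
  a_4 = 1/20*a_1 + 1/10*a_2 + 1/5*a_3 + 1/5*a_4 + 9/20*a_5 + 0*a_6
  a_5 = 1/20*a_1 + 3/10*a_2 + 1/4*a_3 + 1/5*a_4 + 3/20*a_5 + 1/20*a_6

Substituting a_1 = 1 and a_6 = 0, rearrange to (I - Q) a = r where r[i] = P(i -> 1):
  [9/10, 0, 0, -7/10] . (a_2, a_3, a_4, a_5) = 1/20
  [-1/5, 17/20, -3/20, -7/20] . (a_2, a_3, a_4, a_5) = 3/20
  [-1/10, -1/5, 4/5, -9/20] . (a_2, a_3, a_4, a_5) = 1/20
  [-3/10, -1/4, -1/5, 17/20] . (a_2, a_3, a_4, a_5) = 1/20

Solving yields:
  a_2 = 11835/24478
  a_3 = 7594/12239
  a_4 = 7191/12239
  a_5 = 6734/12239

Starting state is 2, so the absorption probability is a_2 = 11835/24478.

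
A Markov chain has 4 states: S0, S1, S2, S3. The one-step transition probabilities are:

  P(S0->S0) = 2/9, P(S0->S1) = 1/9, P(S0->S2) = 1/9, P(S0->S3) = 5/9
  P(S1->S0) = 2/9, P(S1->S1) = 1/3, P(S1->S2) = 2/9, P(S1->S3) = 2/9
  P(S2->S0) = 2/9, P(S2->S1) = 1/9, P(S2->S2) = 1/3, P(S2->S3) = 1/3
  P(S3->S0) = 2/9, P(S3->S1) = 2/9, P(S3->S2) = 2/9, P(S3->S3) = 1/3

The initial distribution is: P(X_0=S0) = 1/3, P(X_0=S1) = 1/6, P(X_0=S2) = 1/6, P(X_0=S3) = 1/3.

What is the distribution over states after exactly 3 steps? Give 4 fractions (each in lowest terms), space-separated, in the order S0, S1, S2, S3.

Propagating the distribution step by step (d_{t+1} = d_t * P):
d_0 = (S0=1/3, S1=1/6, S2=1/6, S3=1/3)
  d_1[S0] = 1/3*2/9 + 1/6*2/9 + 1/6*2/9 + 1/3*2/9 = 2/9
  d_1[S1] = 1/3*1/9 + 1/6*1/3 + 1/6*1/9 + 1/3*2/9 = 5/27
  d_1[S2] = 1/3*1/9 + 1/6*2/9 + 1/6*1/3 + 1/3*2/9 = 11/54
  d_1[S3] = 1/3*5/9 + 1/6*2/9 + 1/6*1/3 + 1/3*1/3 = 7/18
d_1 = (S0=2/9, S1=5/27, S2=11/54, S3=7/18)
  d_2[S0] = 2/9*2/9 + 5/27*2/9 + 11/54*2/9 + 7/18*2/9 = 2/9
  d_2[S1] = 2/9*1/9 + 5/27*1/3 + 11/54*1/9 + 7/18*2/9 = 95/486
  d_2[S2] = 2/9*1/9 + 5/27*2/9 + 11/54*1/3 + 7/18*2/9 = 107/486
  d_2[S3] = 2/9*5/9 + 5/27*2/9 + 11/54*1/3 + 7/18*1/3 = 88/243
d_2 = (S0=2/9, S1=95/486, S2=107/486, S3=88/243)
  d_3[S0] = 2/9*2/9 + 95/486*2/9 + 107/486*2/9 + 88/243*2/9 = 2/9
  d_3[S1] = 2/9*1/9 + 95/486*1/3 + 107/486*1/9 + 88/243*2/9 = 142/729
  d_3[S2] = 2/9*1/9 + 95/486*2/9 + 107/486*1/3 + 88/243*2/9 = 971/4374
  d_3[S3] = 2/9*5/9 + 95/486*2/9 + 107/486*1/3 + 88/243*1/3 = 1579/4374
d_3 = (S0=2/9, S1=142/729, S2=971/4374, S3=1579/4374)

Answer: 2/9 142/729 971/4374 1579/4374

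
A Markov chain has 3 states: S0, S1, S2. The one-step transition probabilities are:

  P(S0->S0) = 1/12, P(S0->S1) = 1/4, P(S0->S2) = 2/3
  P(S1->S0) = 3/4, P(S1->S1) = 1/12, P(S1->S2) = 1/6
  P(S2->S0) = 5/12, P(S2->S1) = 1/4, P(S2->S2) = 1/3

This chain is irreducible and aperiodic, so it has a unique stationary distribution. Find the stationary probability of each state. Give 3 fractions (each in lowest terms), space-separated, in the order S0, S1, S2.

Answer: 41/112 3/14 47/112

Derivation:
The stationary distribution satisfies pi = pi * P, i.e.:
  pi_S0 = 1/12*pi_S0 + 3/4*pi_S1 + 5/12*pi_S2
  pi_S1 = 1/4*pi_S0 + 1/12*pi_S1 + 1/4*pi_S2
  pi_S2 = 2/3*pi_S0 + 1/6*pi_S1 + 1/3*pi_S2
with normalization: pi_S0 + pi_S1 + pi_S2 = 1.

Using the first 2 balance equations plus normalization, the linear system A*pi = b is:
  [-11/12, 3/4, 5/12] . pi = 0
  [1/4, -11/12, 1/4] . pi = 0
  [1, 1, 1] . pi = 1

Solving yields:
  pi_S0 = 41/112
  pi_S1 = 3/14
  pi_S2 = 47/112

Verification (pi * P):
  41/112*1/12 + 3/14*3/4 + 47/112*5/12 = 41/112 = pi_S0  (ok)
  41/112*1/4 + 3/14*1/12 + 47/112*1/4 = 3/14 = pi_S1  (ok)
  41/112*2/3 + 3/14*1/6 + 47/112*1/3 = 47/112 = pi_S2  (ok)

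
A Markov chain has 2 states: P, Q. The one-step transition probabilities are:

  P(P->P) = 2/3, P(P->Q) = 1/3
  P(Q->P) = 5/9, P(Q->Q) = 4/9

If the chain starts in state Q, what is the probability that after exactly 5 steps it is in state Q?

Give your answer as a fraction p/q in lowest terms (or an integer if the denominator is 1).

Answer: 22144/59049

Derivation:
Computing P^5 by repeated multiplication:
P^1 =
  P: [2/3, 1/3]
  Q: [5/9, 4/9]
P^2 =
  P: [17/27, 10/27]
  Q: [50/81, 31/81]
P^3 =
  P: [152/243, 91/243]
  Q: [455/729, 274/729]
P^4 =
  P: [1367/2187, 820/2187]
  Q: [4100/6561, 2461/6561]
P^5 =
  P: [12302/19683, 7381/19683]
  Q: [36905/59049, 22144/59049]

(P^5)[Q -> Q] = 22144/59049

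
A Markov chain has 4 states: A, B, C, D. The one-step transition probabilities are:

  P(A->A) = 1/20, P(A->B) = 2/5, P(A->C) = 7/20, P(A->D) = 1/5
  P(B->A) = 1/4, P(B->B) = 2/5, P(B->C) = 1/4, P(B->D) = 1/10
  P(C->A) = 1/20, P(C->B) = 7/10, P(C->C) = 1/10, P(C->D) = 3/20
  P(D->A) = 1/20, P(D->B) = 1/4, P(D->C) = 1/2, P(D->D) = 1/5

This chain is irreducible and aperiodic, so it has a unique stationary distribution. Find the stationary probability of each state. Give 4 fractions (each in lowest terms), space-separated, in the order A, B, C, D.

The stationary distribution satisfies pi = pi * P, i.e.:
  pi_A = 1/20*pi_A + 1/4*pi_B + 1/20*pi_C + 1/20*pi_D
  pi_B = 2/5*pi_A + 2/5*pi_B + 7/10*pi_C + 1/4*pi_D
  pi_C = 7/20*pi_A + 1/4*pi_B + 1/10*pi_C + 1/2*pi_D
  pi_D = 1/5*pi_A + 1/10*pi_B + 3/20*pi_C + 1/5*pi_D
with normalization: pi_A + pi_B + pi_C + pi_D = 1.

Using the first 3 balance equations plus normalization, the linear system A*pi = b is:
  [-19/20, 1/4, 1/20, 1/20] . pi = 0
  [2/5, -3/5, 7/10, 1/4] . pi = 0
  [7/20, 1/4, -9/10, 1/2] . pi = 0
  [1, 1, 1, 1] . pi = 1

Solving yields:
  pi_A = 1441/10192
  pi_B = 4657/10192
  pi_C = 1327/5096
  pi_D = 90/637

Verification (pi * P):
  1441/10192*1/20 + 4657/10192*1/4 + 1327/5096*1/20 + 90/637*1/20 = 1441/10192 = pi_A  (ok)
  1441/10192*2/5 + 4657/10192*2/5 + 1327/5096*7/10 + 90/637*1/4 = 4657/10192 = pi_B  (ok)
  1441/10192*7/20 + 4657/10192*1/4 + 1327/5096*1/10 + 90/637*1/2 = 1327/5096 = pi_C  (ok)
  1441/10192*1/5 + 4657/10192*1/10 + 1327/5096*3/20 + 90/637*1/5 = 90/637 = pi_D  (ok)

Answer: 1441/10192 4657/10192 1327/5096 90/637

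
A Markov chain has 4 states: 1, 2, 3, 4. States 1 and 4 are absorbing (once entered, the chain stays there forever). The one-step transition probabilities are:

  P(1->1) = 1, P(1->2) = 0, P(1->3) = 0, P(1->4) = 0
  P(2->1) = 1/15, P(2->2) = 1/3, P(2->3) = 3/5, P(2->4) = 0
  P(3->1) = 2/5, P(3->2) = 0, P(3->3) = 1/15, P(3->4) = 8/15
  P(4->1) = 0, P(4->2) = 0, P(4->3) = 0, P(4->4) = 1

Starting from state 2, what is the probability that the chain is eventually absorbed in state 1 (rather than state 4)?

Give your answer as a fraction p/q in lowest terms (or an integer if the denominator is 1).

Answer: 17/35

Derivation:
Let a_i = P(absorbed in 1 | start in state i).
Boundary conditions: a_1 = 1, a_4 = 0.
For each transient state i, a_i = sum_j P(i->j) * a_j:
  a_2 = 1/15*a_1 + 1/3*a_2 + 3/5*a_3 + 0*a_4
  a_3 = 2/5*a_1 + 0*a_2 + 1/15*a_3 + 8/15*a_4

Substituting a_1 = 1 and a_4 = 0, rearrange to (I - Q) a = r where r[i] = P(i -> 1):
  [2/3, -3/5] . (a_2, a_3) = 1/15
  [0, 14/15] . (a_2, a_3) = 2/5

Solving yields:
  a_2 = 17/35
  a_3 = 3/7

Starting state is 2, so the absorption probability is a_2 = 17/35.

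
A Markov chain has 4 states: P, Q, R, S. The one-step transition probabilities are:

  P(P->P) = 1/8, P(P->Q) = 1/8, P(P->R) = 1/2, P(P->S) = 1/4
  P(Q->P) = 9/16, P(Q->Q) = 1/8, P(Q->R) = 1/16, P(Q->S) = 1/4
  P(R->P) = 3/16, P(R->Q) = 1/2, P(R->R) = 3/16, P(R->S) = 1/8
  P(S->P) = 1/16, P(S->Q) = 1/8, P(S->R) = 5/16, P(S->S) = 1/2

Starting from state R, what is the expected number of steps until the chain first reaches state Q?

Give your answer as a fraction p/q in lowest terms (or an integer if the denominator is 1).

Answer: 232/83

Derivation:
Let h_i = expected steps to first reach Q from state i.
Boundary: h_Q = 0.
First-step equations for the other states:
  h_P = 1 + 1/8*h_P + 1/8*h_Q + 1/2*h_R + 1/4*h_S
  h_R = 1 + 3/16*h_P + 1/2*h_Q + 3/16*h_R + 1/8*h_S
  h_S = 1 + 1/16*h_P + 1/8*h_Q + 5/16*h_R + 1/2*h_S

Substituting h_Q = 0 and rearranging gives the linear system (I - Q) h = 1:
  [7/8, -1/2, -1/4] . (h_P, h_R, h_S) = 1
  [-3/16, 13/16, -1/8] . (h_P, h_R, h_S) = 1
  [-1/16, -5/16, 1/2] . (h_P, h_R, h_S) = 1

Solving yields:
  h_P = 328/83
  h_R = 232/83
  h_S = 352/83

Starting state is R, so the expected hitting time is h_R = 232/83.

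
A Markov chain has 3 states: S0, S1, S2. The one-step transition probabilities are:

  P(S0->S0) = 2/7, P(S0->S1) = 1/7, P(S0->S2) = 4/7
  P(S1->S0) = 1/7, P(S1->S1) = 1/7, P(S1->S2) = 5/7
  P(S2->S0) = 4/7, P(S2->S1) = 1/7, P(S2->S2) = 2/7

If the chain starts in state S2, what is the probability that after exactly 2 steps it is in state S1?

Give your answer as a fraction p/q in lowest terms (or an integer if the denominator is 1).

Computing P^2 by repeated multiplication:
P^1 =
  S0: [2/7, 1/7, 4/7]
  S1: [1/7, 1/7, 5/7]
  S2: [4/7, 1/7, 2/7]
P^2 =
  S0: [3/7, 1/7, 3/7]
  S1: [23/49, 1/7, 19/49]
  S2: [17/49, 1/7, 25/49]

(P^2)[S2 -> S1] = 1/7

Answer: 1/7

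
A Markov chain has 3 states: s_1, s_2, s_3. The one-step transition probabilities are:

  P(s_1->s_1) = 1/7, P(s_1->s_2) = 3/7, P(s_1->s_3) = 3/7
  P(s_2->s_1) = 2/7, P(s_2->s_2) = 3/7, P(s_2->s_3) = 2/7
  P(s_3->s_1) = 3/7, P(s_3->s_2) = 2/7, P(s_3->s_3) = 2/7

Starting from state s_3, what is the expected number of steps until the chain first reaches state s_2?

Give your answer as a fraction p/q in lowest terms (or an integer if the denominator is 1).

Answer: 3

Derivation:
Let h_i = expected steps to first reach s_2 from state i.
Boundary: h_s_2 = 0.
First-step equations for the other states:
  h_s_1 = 1 + 1/7*h_s_1 + 3/7*h_s_2 + 3/7*h_s_3
  h_s_3 = 1 + 3/7*h_s_1 + 2/7*h_s_2 + 2/7*h_s_3

Substituting h_s_2 = 0 and rearranging gives the linear system (I - Q) h = 1:
  [6/7, -3/7] . (h_s_1, h_s_3) = 1
  [-3/7, 5/7] . (h_s_1, h_s_3) = 1

Solving yields:
  h_s_1 = 8/3
  h_s_3 = 3

Starting state is s_3, so the expected hitting time is h_s_3 = 3.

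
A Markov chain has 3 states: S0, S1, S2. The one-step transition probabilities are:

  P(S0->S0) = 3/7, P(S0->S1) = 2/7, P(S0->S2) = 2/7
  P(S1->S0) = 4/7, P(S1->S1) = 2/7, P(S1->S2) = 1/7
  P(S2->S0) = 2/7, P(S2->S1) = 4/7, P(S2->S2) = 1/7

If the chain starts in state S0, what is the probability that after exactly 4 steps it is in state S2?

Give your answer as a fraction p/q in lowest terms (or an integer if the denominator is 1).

Computing P^4 by repeated multiplication:
P^1 =
  S0: [3/7, 2/7, 2/7]
  S1: [4/7, 2/7, 1/7]
  S2: [2/7, 4/7, 1/7]
P^2 =
  S0: [3/7, 18/49, 10/49]
  S1: [22/49, 16/49, 11/49]
  S2: [24/49, 16/49, 9/49]
P^3 =
  S0: [155/343, 118/343, 10/49]
  S1: [152/343, 120/343, 71/343]
  S2: [22/49, 116/343, 73/343]
P^4 =
  S0: [1077/2401, 118/343, 498/2401]
  S1: [22/49, 828/2401, 495/2401]
  S2: [1072/2401, 832/2401, 71/343]

(P^4)[S0 -> S2] = 498/2401

Answer: 498/2401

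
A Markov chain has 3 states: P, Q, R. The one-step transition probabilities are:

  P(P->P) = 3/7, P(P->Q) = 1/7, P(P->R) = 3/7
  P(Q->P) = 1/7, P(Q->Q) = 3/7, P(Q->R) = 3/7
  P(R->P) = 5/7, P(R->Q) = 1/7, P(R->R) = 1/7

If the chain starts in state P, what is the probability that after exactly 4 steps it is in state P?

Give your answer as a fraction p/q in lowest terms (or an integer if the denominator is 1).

Answer: 1129/2401

Derivation:
Computing P^4 by repeated multiplication:
P^1 =
  P: [3/7, 1/7, 3/7]
  Q: [1/7, 3/7, 3/7]
  R: [5/7, 1/7, 1/7]
P^2 =
  P: [25/49, 9/49, 15/49]
  Q: [3/7, 13/49, 15/49]
  R: [3/7, 9/49, 19/49]
P^3 =
  P: [159/343, 67/343, 117/343]
  Q: [151/343, 75/343, 117/343]
  R: [167/343, 67/343, 109/343]
P^4 =
  P: [1129/2401, 477/2401, 795/2401]
  Q: [159/343, 493/2401, 795/2401]
  R: [159/343, 477/2401, 811/2401]

(P^4)[P -> P] = 1129/2401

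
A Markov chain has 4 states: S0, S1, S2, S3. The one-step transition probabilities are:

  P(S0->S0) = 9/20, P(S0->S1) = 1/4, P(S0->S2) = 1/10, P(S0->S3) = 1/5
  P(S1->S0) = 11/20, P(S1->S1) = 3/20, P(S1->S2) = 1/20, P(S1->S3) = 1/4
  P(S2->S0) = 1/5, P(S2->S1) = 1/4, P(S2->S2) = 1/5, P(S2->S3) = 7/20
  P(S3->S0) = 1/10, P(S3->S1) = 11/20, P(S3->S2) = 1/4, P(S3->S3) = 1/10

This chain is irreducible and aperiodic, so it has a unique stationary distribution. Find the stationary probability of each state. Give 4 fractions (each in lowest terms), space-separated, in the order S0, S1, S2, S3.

Answer: 1043/2808 89/312 367/2808 199/936

Derivation:
The stationary distribution satisfies pi = pi * P, i.e.:
  pi_S0 = 9/20*pi_S0 + 11/20*pi_S1 + 1/5*pi_S2 + 1/10*pi_S3
  pi_S1 = 1/4*pi_S0 + 3/20*pi_S1 + 1/4*pi_S2 + 11/20*pi_S3
  pi_S2 = 1/10*pi_S0 + 1/20*pi_S1 + 1/5*pi_S2 + 1/4*pi_S3
  pi_S3 = 1/5*pi_S0 + 1/4*pi_S1 + 7/20*pi_S2 + 1/10*pi_S3
with normalization: pi_S0 + pi_S1 + pi_S2 + pi_S3 = 1.

Using the first 3 balance equations plus normalization, the linear system A*pi = b is:
  [-11/20, 11/20, 1/5, 1/10] . pi = 0
  [1/4, -17/20, 1/4, 11/20] . pi = 0
  [1/10, 1/20, -4/5, 1/4] . pi = 0
  [1, 1, 1, 1] . pi = 1

Solving yields:
  pi_S0 = 1043/2808
  pi_S1 = 89/312
  pi_S2 = 367/2808
  pi_S3 = 199/936

Verification (pi * P):
  1043/2808*9/20 + 89/312*11/20 + 367/2808*1/5 + 199/936*1/10 = 1043/2808 = pi_S0  (ok)
  1043/2808*1/4 + 89/312*3/20 + 367/2808*1/4 + 199/936*11/20 = 89/312 = pi_S1  (ok)
  1043/2808*1/10 + 89/312*1/20 + 367/2808*1/5 + 199/936*1/4 = 367/2808 = pi_S2  (ok)
  1043/2808*1/5 + 89/312*1/4 + 367/2808*7/20 + 199/936*1/10 = 199/936 = pi_S3  (ok)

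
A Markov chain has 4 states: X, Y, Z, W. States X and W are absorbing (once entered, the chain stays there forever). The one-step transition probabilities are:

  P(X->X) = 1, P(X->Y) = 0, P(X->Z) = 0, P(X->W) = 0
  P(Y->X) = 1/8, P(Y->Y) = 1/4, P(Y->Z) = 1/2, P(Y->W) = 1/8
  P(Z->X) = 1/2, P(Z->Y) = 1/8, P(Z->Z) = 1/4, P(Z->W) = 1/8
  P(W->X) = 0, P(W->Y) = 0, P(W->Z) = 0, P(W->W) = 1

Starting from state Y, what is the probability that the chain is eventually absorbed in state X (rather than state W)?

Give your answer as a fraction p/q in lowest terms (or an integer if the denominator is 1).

Let a_i = P(absorbed in X | start in state i).
Boundary conditions: a_X = 1, a_W = 0.
For each transient state i, a_i = sum_j P(i->j) * a_j:
  a_Y = 1/8*a_X + 1/4*a_Y + 1/2*a_Z + 1/8*a_W
  a_Z = 1/2*a_X + 1/8*a_Y + 1/4*a_Z + 1/8*a_W

Substituting a_X = 1 and a_W = 0, rearrange to (I - Q) a = r where r[i] = P(i -> X):
  [3/4, -1/2] . (a_Y, a_Z) = 1/8
  [-1/8, 3/4] . (a_Y, a_Z) = 1/2

Solving yields:
  a_Y = 11/16
  a_Z = 25/32

Starting state is Y, so the absorption probability is a_Y = 11/16.

Answer: 11/16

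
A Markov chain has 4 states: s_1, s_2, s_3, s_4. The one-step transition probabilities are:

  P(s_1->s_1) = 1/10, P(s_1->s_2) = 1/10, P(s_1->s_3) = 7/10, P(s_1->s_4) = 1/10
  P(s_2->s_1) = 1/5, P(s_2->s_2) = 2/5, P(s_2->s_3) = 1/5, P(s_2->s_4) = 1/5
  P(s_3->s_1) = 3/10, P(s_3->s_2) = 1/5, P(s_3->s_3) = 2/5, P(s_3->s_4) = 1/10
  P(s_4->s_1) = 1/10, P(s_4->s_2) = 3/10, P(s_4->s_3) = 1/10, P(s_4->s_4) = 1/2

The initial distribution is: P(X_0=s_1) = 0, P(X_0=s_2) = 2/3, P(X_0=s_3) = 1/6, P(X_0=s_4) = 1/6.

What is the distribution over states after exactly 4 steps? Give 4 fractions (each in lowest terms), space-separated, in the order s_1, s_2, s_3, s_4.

Answer: 5761/30000 191/750 2549/7500 6403/30000

Derivation:
Propagating the distribution step by step (d_{t+1} = d_t * P):
d_0 = (s_1=0, s_2=2/3, s_3=1/6, s_4=1/6)
  d_1[s_1] = 0*1/10 + 2/3*1/5 + 1/6*3/10 + 1/6*1/10 = 1/5
  d_1[s_2] = 0*1/10 + 2/3*2/5 + 1/6*1/5 + 1/6*3/10 = 7/20
  d_1[s_3] = 0*7/10 + 2/3*1/5 + 1/6*2/5 + 1/6*1/10 = 13/60
  d_1[s_4] = 0*1/10 + 2/3*1/5 + 1/6*1/10 + 1/6*1/2 = 7/30
d_1 = (s_1=1/5, s_2=7/20, s_3=13/60, s_4=7/30)
  d_2[s_1] = 1/5*1/10 + 7/20*1/5 + 13/60*3/10 + 7/30*1/10 = 107/600
  d_2[s_2] = 1/5*1/10 + 7/20*2/5 + 13/60*1/5 + 7/30*3/10 = 41/150
  d_2[s_3] = 1/5*7/10 + 7/20*1/5 + 13/60*2/5 + 7/30*1/10 = 8/25
  d_2[s_4] = 1/5*1/10 + 7/20*1/5 + 13/60*1/10 + 7/30*1/2 = 137/600
d_2 = (s_1=107/600, s_2=41/150, s_3=8/25, s_4=137/600)
  d_3[s_1] = 107/600*1/10 + 41/150*1/5 + 8/25*3/10 + 137/600*1/10 = 287/1500
  d_3[s_2] = 107/600*1/10 + 41/150*2/5 + 8/25*1/5 + 137/600*3/10 = 779/3000
  d_3[s_3] = 107/600*7/10 + 41/150*1/5 + 8/25*2/5 + 137/600*1/10 = 991/3000
  d_3[s_4] = 107/600*1/10 + 41/150*1/5 + 8/25*1/10 + 137/600*1/2 = 82/375
d_3 = (s_1=287/1500, s_2=779/3000, s_3=991/3000, s_4=82/375)
  d_4[s_1] = 287/1500*1/10 + 779/3000*1/5 + 991/3000*3/10 + 82/375*1/10 = 5761/30000
  d_4[s_2] = 287/1500*1/10 + 779/3000*2/5 + 991/3000*1/5 + 82/375*3/10 = 191/750
  d_4[s_3] = 287/1500*7/10 + 779/3000*1/5 + 991/3000*2/5 + 82/375*1/10 = 2549/7500
  d_4[s_4] = 287/1500*1/10 + 779/3000*1/5 + 991/3000*1/10 + 82/375*1/2 = 6403/30000
d_4 = (s_1=5761/30000, s_2=191/750, s_3=2549/7500, s_4=6403/30000)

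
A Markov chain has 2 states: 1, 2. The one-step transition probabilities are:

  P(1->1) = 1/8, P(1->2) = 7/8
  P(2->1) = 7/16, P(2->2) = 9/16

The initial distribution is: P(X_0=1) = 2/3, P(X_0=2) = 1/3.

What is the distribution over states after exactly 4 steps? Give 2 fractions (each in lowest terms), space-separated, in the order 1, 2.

Answer: 66161/196608 130447/196608

Derivation:
Propagating the distribution step by step (d_{t+1} = d_t * P):
d_0 = (1=2/3, 2=1/3)
  d_1[1] = 2/3*1/8 + 1/3*7/16 = 11/48
  d_1[2] = 2/3*7/8 + 1/3*9/16 = 37/48
d_1 = (1=11/48, 2=37/48)
  d_2[1] = 11/48*1/8 + 37/48*7/16 = 281/768
  d_2[2] = 11/48*7/8 + 37/48*9/16 = 487/768
d_2 = (1=281/768, 2=487/768)
  d_3[1] = 281/768*1/8 + 487/768*7/16 = 3971/12288
  d_3[2] = 281/768*7/8 + 487/768*9/16 = 8317/12288
d_3 = (1=3971/12288, 2=8317/12288)
  d_4[1] = 3971/12288*1/8 + 8317/12288*7/16 = 66161/196608
  d_4[2] = 3971/12288*7/8 + 8317/12288*9/16 = 130447/196608
d_4 = (1=66161/196608, 2=130447/196608)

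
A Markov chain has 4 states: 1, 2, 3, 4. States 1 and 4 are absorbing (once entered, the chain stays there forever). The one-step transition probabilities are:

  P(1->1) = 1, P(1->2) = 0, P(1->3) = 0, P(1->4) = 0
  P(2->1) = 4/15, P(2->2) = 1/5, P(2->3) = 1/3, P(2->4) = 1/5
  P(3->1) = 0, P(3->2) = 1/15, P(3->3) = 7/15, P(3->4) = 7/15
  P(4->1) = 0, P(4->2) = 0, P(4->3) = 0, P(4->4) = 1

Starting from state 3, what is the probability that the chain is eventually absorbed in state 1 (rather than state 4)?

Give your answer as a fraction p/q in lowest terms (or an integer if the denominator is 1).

Let a_i = P(absorbed in 1 | start in state i).
Boundary conditions: a_1 = 1, a_4 = 0.
For each transient state i, a_i = sum_j P(i->j) * a_j:
  a_2 = 4/15*a_1 + 1/5*a_2 + 1/3*a_3 + 1/5*a_4
  a_3 = 0*a_1 + 1/15*a_2 + 7/15*a_3 + 7/15*a_4

Substituting a_1 = 1 and a_4 = 0, rearrange to (I - Q) a = r where r[i] = P(i -> 1):
  [4/5, -1/3] . (a_2, a_3) = 4/15
  [-1/15, 8/15] . (a_2, a_3) = 0

Solving yields:
  a_2 = 32/91
  a_3 = 4/91

Starting state is 3, so the absorption probability is a_3 = 4/91.

Answer: 4/91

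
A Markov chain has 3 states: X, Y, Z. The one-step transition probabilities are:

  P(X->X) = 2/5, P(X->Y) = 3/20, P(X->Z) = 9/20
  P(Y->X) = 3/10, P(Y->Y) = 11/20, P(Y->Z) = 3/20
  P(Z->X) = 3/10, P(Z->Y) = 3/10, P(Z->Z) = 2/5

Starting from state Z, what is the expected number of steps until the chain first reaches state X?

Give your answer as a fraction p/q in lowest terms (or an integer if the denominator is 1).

Answer: 10/3

Derivation:
Let h_i = expected steps to first reach X from state i.
Boundary: h_X = 0.
First-step equations for the other states:
  h_Y = 1 + 3/10*h_X + 11/20*h_Y + 3/20*h_Z
  h_Z = 1 + 3/10*h_X + 3/10*h_Y + 2/5*h_Z

Substituting h_X = 0 and rearranging gives the linear system (I - Q) h = 1:
  [9/20, -3/20] . (h_Y, h_Z) = 1
  [-3/10, 3/5] . (h_Y, h_Z) = 1

Solving yields:
  h_Y = 10/3
  h_Z = 10/3

Starting state is Z, so the expected hitting time is h_Z = 10/3.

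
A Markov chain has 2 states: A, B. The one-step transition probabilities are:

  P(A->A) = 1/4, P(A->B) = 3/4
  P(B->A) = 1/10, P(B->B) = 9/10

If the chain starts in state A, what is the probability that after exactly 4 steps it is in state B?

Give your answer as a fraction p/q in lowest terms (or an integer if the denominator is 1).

Answer: 28221/32000

Derivation:
Computing P^4 by repeated multiplication:
P^1 =
  A: [1/4, 3/4]
  B: [1/10, 9/10]
P^2 =
  A: [11/80, 69/80]
  B: [23/200, 177/200]
P^3 =
  A: [193/1600, 1407/1600]
  B: [469/4000, 3531/4000]
P^4 =
  A: [3779/32000, 28221/32000]
  B: [9407/80000, 70593/80000]

(P^4)[A -> B] = 28221/32000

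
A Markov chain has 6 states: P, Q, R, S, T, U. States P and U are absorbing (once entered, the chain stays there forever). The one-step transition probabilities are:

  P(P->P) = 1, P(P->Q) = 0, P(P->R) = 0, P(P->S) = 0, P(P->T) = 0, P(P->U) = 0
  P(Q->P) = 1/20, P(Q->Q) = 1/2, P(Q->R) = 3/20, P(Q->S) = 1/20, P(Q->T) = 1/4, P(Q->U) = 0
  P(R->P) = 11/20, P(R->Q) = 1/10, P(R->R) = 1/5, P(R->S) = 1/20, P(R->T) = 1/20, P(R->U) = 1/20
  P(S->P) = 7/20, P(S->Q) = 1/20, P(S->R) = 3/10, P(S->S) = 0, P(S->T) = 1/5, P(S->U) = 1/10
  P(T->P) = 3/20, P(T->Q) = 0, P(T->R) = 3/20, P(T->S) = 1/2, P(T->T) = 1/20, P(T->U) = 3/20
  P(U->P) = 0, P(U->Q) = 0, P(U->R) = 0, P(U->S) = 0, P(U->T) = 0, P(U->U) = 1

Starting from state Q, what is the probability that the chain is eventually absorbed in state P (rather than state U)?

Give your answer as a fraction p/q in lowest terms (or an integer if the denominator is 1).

Answer: 37957/47245

Derivation:
Let a_i = P(absorbed in P | start in state i).
Boundary conditions: a_P = 1, a_U = 0.
For each transient state i, a_i = sum_j P(i->j) * a_j:
  a_Q = 1/20*a_P + 1/2*a_Q + 3/20*a_R + 1/20*a_S + 1/4*a_T + 0*a_U
  a_R = 11/20*a_P + 1/10*a_Q + 1/5*a_R + 1/20*a_S + 1/20*a_T + 1/20*a_U
  a_S = 7/20*a_P + 1/20*a_Q + 3/10*a_R + 0*a_S + 1/5*a_T + 1/10*a_U
  a_T = 3/20*a_P + 0*a_Q + 3/20*a_R + 1/2*a_S + 1/20*a_T + 3/20*a_U

Substituting a_P = 1 and a_U = 0, rearrange to (I - Q) a = r where r[i] = P(i -> P):
  [1/2, -3/20, -1/20, -1/4] . (a_Q, a_R, a_S, a_T) = 1/20
  [-1/10, 4/5, -1/20, -1/20] . (a_Q, a_R, a_S, a_T) = 11/20
  [-1/20, -3/10, 1, -1/5] . (a_Q, a_R, a_S, a_T) = 7/20
  [0, -3/20, -1/2, 19/20] . (a_Q, a_R, a_S, a_T) = 3/20

Solving yields:
  a_Q = 37957/47245
  a_R = 41702/47245
  a_S = 37724/47245
  a_T = 33899/47245

Starting state is Q, so the absorption probability is a_Q = 37957/47245.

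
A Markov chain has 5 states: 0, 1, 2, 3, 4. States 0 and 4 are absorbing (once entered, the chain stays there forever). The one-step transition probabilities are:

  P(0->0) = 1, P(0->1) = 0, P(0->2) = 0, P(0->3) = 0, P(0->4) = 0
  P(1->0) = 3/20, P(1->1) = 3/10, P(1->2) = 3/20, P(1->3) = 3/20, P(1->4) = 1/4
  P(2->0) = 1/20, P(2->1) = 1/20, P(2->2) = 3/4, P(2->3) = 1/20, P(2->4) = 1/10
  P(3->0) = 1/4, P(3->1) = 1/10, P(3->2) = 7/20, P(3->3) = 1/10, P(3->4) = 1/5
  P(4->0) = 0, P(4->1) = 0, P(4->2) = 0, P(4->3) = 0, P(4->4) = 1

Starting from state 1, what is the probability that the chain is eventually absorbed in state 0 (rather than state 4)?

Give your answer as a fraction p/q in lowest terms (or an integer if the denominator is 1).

Let a_i = P(absorbed in 0 | start in state i).
Boundary conditions: a_0 = 1, a_4 = 0.
For each transient state i, a_i = sum_j P(i->j) * a_j:
  a_1 = 3/20*a_0 + 3/10*a_1 + 3/20*a_2 + 3/20*a_3 + 1/4*a_4
  a_2 = 1/20*a_0 + 1/20*a_1 + 3/4*a_2 + 1/20*a_3 + 1/10*a_4
  a_3 = 1/4*a_0 + 1/10*a_1 + 7/20*a_2 + 1/10*a_3 + 1/5*a_4

Substituting a_0 = 1 and a_4 = 0, rearrange to (I - Q) a = r where r[i] = P(i -> 0):
  [7/10, -3/20, -3/20] . (a_1, a_2, a_3) = 3/20
  [-1/20, 1/4, -1/20] . (a_1, a_2, a_3) = 1/20
  [-1/10, -7/20, 9/10] . (a_1, a_2, a_3) = 1/4

Solving yields:
  a_1 = 414/1051
  a_2 = 391/1051
  a_3 = 490/1051

Starting state is 1, so the absorption probability is a_1 = 414/1051.

Answer: 414/1051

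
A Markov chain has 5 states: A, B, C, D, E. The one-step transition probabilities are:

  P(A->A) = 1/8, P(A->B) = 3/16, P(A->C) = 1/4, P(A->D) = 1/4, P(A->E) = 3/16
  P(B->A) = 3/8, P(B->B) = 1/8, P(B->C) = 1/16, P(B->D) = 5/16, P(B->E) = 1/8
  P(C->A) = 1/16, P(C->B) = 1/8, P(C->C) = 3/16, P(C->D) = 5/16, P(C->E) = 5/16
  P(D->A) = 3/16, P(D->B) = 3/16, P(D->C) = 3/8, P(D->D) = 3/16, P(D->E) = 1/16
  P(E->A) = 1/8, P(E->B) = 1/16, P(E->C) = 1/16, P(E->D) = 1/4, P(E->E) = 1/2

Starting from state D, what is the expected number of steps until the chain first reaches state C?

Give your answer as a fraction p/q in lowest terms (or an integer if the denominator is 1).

Let h_i = expected steps to first reach C from state i.
Boundary: h_C = 0.
First-step equations for the other states:
  h_A = 1 + 1/8*h_A + 3/16*h_B + 1/4*h_C + 1/4*h_D + 3/16*h_E
  h_B = 1 + 3/8*h_A + 1/8*h_B + 1/16*h_C + 5/16*h_D + 1/8*h_E
  h_D = 1 + 3/16*h_A + 3/16*h_B + 3/8*h_C + 3/16*h_D + 1/16*h_E
  h_E = 1 + 1/8*h_A + 1/16*h_B + 1/16*h_C + 1/4*h_D + 1/2*h_E

Substituting h_C = 0 and rearranging gives the linear system (I - Q) h = 1:
  [7/8, -3/16, -1/4, -3/16] . (h_A, h_B, h_D, h_E) = 1
  [-3/8, 7/8, -5/16, -1/8] . (h_A, h_B, h_D, h_E) = 1
  [-3/16, -3/16, 13/16, -1/16] . (h_A, h_B, h_D, h_E) = 1
  [-1/8, -1/16, -1/4, 1/2] . (h_A, h_B, h_D, h_E) = 1

Solving yields:
  h_A = 50256/10651
  h_B = 57968/10651
  h_D = 42896/10651
  h_E = 62560/10651

Starting state is D, so the expected hitting time is h_D = 42896/10651.

Answer: 42896/10651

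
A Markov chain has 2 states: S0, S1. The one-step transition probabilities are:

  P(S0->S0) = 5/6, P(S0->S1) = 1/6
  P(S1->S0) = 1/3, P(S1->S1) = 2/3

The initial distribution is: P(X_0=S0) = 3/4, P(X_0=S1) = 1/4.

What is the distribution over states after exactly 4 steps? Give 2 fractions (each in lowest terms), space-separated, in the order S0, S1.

Propagating the distribution step by step (d_{t+1} = d_t * P):
d_0 = (S0=3/4, S1=1/4)
  d_1[S0] = 3/4*5/6 + 1/4*1/3 = 17/24
  d_1[S1] = 3/4*1/6 + 1/4*2/3 = 7/24
d_1 = (S0=17/24, S1=7/24)
  d_2[S0] = 17/24*5/6 + 7/24*1/3 = 11/16
  d_2[S1] = 17/24*1/6 + 7/24*2/3 = 5/16
d_2 = (S0=11/16, S1=5/16)
  d_3[S0] = 11/16*5/6 + 5/16*1/3 = 65/96
  d_3[S1] = 11/16*1/6 + 5/16*2/3 = 31/96
d_3 = (S0=65/96, S1=31/96)
  d_4[S0] = 65/96*5/6 + 31/96*1/3 = 43/64
  d_4[S1] = 65/96*1/6 + 31/96*2/3 = 21/64
d_4 = (S0=43/64, S1=21/64)

Answer: 43/64 21/64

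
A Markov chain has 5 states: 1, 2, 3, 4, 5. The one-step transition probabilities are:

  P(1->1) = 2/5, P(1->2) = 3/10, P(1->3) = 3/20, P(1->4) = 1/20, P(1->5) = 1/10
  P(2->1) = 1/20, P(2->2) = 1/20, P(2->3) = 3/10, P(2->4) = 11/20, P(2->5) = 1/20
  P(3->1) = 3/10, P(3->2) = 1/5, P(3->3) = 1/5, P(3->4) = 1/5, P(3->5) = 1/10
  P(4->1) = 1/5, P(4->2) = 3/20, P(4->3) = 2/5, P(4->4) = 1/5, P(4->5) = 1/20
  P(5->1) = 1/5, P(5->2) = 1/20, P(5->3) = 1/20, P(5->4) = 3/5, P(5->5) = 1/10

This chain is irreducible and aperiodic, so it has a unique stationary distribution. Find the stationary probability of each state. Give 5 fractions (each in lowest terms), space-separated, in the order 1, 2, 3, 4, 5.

Answer: 2842/11465 9982/57325 14003/57325 14628/57325 4502/57325

Derivation:
The stationary distribution satisfies pi = pi * P, i.e.:
  pi_1 = 2/5*pi_1 + 1/20*pi_2 + 3/10*pi_3 + 1/5*pi_4 + 1/5*pi_5
  pi_2 = 3/10*pi_1 + 1/20*pi_2 + 1/5*pi_3 + 3/20*pi_4 + 1/20*pi_5
  pi_3 = 3/20*pi_1 + 3/10*pi_2 + 1/5*pi_3 + 2/5*pi_4 + 1/20*pi_5
  pi_4 = 1/20*pi_1 + 11/20*pi_2 + 1/5*pi_3 + 1/5*pi_4 + 3/5*pi_5
  pi_5 = 1/10*pi_1 + 1/20*pi_2 + 1/10*pi_3 + 1/20*pi_4 + 1/10*pi_5
with normalization: pi_1 + pi_2 + pi_3 + pi_4 + pi_5 = 1.

Using the first 4 balance equations plus normalization, the linear system A*pi = b is:
  [-3/5, 1/20, 3/10, 1/5, 1/5] . pi = 0
  [3/10, -19/20, 1/5, 3/20, 1/20] . pi = 0
  [3/20, 3/10, -4/5, 2/5, 1/20] . pi = 0
  [1/20, 11/20, 1/5, -4/5, 3/5] . pi = 0
  [1, 1, 1, 1, 1] . pi = 1

Solving yields:
  pi_1 = 2842/11465
  pi_2 = 9982/57325
  pi_3 = 14003/57325
  pi_4 = 14628/57325
  pi_5 = 4502/57325

Verification (pi * P):
  2842/11465*2/5 + 9982/57325*1/20 + 14003/57325*3/10 + 14628/57325*1/5 + 4502/57325*1/5 = 2842/11465 = pi_1  (ok)
  2842/11465*3/10 + 9982/57325*1/20 + 14003/57325*1/5 + 14628/57325*3/20 + 4502/57325*1/20 = 9982/57325 = pi_2  (ok)
  2842/11465*3/20 + 9982/57325*3/10 + 14003/57325*1/5 + 14628/57325*2/5 + 4502/57325*1/20 = 14003/57325 = pi_3  (ok)
  2842/11465*1/20 + 9982/57325*11/20 + 14003/57325*1/5 + 14628/57325*1/5 + 4502/57325*3/5 = 14628/57325 = pi_4  (ok)
  2842/11465*1/10 + 9982/57325*1/20 + 14003/57325*1/10 + 14628/57325*1/20 + 4502/57325*1/10 = 4502/57325 = pi_5  (ok)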